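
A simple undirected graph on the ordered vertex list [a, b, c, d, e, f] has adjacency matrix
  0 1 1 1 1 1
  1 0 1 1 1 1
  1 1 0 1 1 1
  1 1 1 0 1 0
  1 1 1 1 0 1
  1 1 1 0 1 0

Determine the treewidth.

A width-4 tree decomposition is:
Bags: B1 = {a, b, c, d, e}  B2 = {a, b, c, e, f}
Tree: B1–B2
Each bag holds 5 vertices, so the decomposition has width 4, which upper-bounds the treewidth. For the lower bound, the 5 vertices {a, b, c, d, e} are pairwise adjacent, and any tree decomposition puts a clique entirely inside one bag — forcing width ≥ 4. The upper and lower bounds meet at 4, so that is the treewidth.

4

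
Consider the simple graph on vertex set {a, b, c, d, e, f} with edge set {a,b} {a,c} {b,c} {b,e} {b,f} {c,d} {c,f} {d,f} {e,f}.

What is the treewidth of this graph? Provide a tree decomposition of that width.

Each bag holds 3 vertices, so the decomposition has width 2, which upper-bounds the treewidth. Conversely, {b, e, f} is a clique of size 3, and the vertices of any clique must share a bag in every tree decomposition; so some bag has ≥ 3 vertices and tw(G) ≥ 2. Hence tw(G) = 2 exactly.

Treewidth 2.
One such decomposition:
Bags: B1 = {b, e, f}  B2 = {b, c, f}  B3 = {c, d, f}  B4 = {a, b, c}
Tree: B1–B2, B2–B3, B2–B4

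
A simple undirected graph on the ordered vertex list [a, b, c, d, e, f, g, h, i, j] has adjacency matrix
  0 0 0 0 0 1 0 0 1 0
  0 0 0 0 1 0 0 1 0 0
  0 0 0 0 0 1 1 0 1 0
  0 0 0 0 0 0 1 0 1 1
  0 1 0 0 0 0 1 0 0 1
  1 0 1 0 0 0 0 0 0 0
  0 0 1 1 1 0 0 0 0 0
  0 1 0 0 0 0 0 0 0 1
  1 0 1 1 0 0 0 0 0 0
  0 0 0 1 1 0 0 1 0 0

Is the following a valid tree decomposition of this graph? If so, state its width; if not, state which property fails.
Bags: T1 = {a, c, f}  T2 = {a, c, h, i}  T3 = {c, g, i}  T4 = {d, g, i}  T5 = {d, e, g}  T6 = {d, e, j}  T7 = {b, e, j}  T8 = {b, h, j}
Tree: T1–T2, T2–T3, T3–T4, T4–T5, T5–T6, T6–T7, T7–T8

A tree decomposition must satisfy three properties: every vertex lies in some bag; for every edge, both endpoints lie together in some bag; and for every vertex, the bags containing it form a connected subtree. Here bags containing vertex h are not connected in the tree, so the decomposition is invalid.

No — bags containing vertex h are not connected in the tree.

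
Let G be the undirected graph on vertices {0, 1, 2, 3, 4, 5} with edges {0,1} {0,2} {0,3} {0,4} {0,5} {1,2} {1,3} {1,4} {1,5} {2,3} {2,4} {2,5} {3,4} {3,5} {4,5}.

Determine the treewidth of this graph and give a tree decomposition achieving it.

With just one bag of size 6, the width is 6 − 1 = 5, so tw(G) ≤ 5. On the other hand G contains the 6-clique {0, 1, 2, 3, 4, 5}. A clique must lie in a single bag of any decomposition, so no decomposition can have width below 5. Hence tw(G) = 5 exactly.

Treewidth 5.
One optimal decomposition is:
Bags: B1 = {0, 1, 2, 3, 4, 5}
Tree: (single bag)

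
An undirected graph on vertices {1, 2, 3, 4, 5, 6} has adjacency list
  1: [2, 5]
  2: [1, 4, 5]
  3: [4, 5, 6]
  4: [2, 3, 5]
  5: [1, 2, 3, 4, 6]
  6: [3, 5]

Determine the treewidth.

2

A width-2 tree decomposition is:
Bags: B1 = {2, 4, 5}  B2 = {1, 2, 5}  B3 = {3, 4, 5}  B4 = {3, 5, 6}
Tree: B1–B2, B1–B3, B3–B4
The largest bag has 3 vertices, giving width 2; this decomposition certifies tw(G) ≤ 2. On the other hand G contains the 3-clique {1, 2, 5}. A clique must lie in a single bag of any decomposition, so no decomposition can have width below 2. Combining the bounds, tw(G) = 2.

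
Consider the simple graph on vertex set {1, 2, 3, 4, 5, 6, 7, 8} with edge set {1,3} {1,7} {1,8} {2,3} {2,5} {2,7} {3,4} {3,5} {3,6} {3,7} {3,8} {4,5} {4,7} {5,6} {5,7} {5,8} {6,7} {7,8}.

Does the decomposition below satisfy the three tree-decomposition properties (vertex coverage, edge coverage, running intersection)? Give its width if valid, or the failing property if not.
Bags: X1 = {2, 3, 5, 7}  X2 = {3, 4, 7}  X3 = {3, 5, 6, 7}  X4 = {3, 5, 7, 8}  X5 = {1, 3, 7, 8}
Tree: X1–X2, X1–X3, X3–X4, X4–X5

No — edge (5,4) lies in no bag.

A tree decomposition must satisfy three properties: every vertex lies in some bag; for every edge, both endpoints lie together in some bag; and for every vertex, the bags containing it form a connected subtree. Here edge (5,4) lies in no bag, so the decomposition is invalid.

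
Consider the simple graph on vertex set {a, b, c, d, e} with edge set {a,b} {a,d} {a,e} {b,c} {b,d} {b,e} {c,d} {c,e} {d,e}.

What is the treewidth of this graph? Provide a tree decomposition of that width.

Treewidth 3.
Bags: B1 = {a, b, d, e}  B2 = {b, c, d, e}
Tree: B1–B2

Each bag holds 4 vertices, so the decomposition has width 3, which upper-bounds the treewidth. For the lower bound, the 4 vertices {b, c, d, e} are pairwise adjacent, and any tree decomposition puts a clique entirely inside one bag — forcing width ≥ 3. The upper and lower bounds meet at 3, so that is the treewidth.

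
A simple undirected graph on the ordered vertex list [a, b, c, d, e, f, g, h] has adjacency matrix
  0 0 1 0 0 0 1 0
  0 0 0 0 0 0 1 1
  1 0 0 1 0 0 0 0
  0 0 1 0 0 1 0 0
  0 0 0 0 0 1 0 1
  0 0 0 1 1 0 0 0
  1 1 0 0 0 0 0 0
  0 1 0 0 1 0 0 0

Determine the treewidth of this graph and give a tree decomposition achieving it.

Treewidth 2.
One optimal decomposition is:
Bags: B1 = {d, e, f}  B2 = {d, e, h}  B3 = {b, d, h}  B4 = {b, d, g}  B5 = {a, d, g}  B6 = {a, c, d}
Tree: B1–B2, B2–B3, B3–B4, B4–B5, B5–B6

Each bag holds 3 vertices, so the decomposition has width 2, which upper-bounds the treewidth. For the lower bound, G contains the cycle d–f–e–h–b–g–a–c–d, so G is not a forest; only forests have treewidth ≤ 1, hence tw(G) ≥ 2. Hence tw(G) = 2 exactly.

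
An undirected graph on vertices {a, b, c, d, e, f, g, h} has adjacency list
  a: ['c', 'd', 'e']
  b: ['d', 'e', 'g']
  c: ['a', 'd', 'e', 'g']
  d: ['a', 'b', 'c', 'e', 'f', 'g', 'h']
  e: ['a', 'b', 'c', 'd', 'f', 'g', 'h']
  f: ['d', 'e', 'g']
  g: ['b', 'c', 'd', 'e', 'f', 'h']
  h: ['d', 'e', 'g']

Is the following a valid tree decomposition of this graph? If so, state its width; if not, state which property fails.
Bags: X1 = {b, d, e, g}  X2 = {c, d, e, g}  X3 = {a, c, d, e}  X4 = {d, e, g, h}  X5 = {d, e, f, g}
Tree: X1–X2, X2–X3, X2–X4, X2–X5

Yes; width 3.

Every vertex of G appears in some bag (union = {a, b, c, d, e, f, g, h}); every edge is covered by a bag; and for each vertex v the set of bags containing v is connected in the bag tree. The decomposition is therefore valid. The largest bag has 4 vertices, so the width is 3.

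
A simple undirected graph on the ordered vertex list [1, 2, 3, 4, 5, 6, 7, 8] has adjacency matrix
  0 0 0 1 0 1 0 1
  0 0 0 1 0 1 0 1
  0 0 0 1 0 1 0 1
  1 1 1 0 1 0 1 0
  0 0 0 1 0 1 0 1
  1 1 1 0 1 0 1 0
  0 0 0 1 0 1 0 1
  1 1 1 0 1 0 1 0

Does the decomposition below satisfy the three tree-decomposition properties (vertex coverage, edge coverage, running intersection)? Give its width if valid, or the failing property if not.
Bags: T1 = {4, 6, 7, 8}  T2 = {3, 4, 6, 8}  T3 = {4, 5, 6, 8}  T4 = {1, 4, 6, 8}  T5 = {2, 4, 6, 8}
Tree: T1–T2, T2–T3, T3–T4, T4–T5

Yes; width 3.

Checking the three conditions: (i) the bags cover all of {1, 2, 3, 4, 5, 6, 7, 8}; (ii) for each edge, some bag contains both endpoints; (iii) the bags containing any fixed vertex form a subtree. All hold, so the decomposition is valid with width 4 − 1 = 3.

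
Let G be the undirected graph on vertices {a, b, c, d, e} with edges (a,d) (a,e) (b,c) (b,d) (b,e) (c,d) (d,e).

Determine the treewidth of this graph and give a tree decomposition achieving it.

The largest bag has 3 vertices, giving width 2; this decomposition certifies tw(G) ≤ 2. On the other hand G contains the 3-clique {a, d, e}. A clique must lie in a single bag of any decomposition, so no decomposition can have width below 2. Combining the bounds, tw(G) = 2.

Treewidth 2.
One such decomposition:
Bags: B1 = {b, c, d}  B2 = {b, d, e}  B3 = {a, d, e}
Tree: B1–B2, B2–B3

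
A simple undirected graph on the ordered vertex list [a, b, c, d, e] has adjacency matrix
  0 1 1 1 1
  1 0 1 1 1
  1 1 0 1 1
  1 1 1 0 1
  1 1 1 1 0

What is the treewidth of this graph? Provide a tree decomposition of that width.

With just one bag of size 5, the width is 5 − 1 = 4, so tw(G) ≤ 4. On the other hand G contains the 5-clique {a, b, c, d, e}. A clique must lie in a single bag of any decomposition, so no decomposition can have width below 4. The upper and lower bounds meet at 4, so that is the treewidth.

Treewidth 4.
Bags: B1 = {a, b, c, d, e}
Tree: (single bag)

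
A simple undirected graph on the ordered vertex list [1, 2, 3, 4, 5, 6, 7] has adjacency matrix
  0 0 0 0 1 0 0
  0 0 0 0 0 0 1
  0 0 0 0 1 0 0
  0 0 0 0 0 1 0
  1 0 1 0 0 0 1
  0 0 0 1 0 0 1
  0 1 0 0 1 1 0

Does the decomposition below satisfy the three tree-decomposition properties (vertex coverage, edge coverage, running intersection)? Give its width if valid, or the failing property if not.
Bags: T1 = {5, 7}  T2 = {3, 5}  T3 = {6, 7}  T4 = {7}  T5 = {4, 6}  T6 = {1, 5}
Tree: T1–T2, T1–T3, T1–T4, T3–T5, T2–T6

A tree decomposition must satisfy three properties: every vertex lies in some bag; for every edge, both endpoints lie together in some bag; and for every vertex, the bags containing it form a connected subtree. Here vertex 2 appears in no bag, so the decomposition is invalid.

No — vertex 2 appears in no bag.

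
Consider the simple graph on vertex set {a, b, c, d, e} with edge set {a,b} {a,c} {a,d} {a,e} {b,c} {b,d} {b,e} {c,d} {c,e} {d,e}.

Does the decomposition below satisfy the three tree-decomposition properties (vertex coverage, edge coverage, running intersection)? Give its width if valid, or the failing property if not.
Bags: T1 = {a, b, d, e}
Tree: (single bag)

A tree decomposition must satisfy three properties: every vertex lies in some bag; for every edge, both endpoints lie together in some bag; and for every vertex, the bags containing it form a connected subtree. Here vertex c appears in no bag, so the decomposition is invalid.

No — vertex c appears in no bag.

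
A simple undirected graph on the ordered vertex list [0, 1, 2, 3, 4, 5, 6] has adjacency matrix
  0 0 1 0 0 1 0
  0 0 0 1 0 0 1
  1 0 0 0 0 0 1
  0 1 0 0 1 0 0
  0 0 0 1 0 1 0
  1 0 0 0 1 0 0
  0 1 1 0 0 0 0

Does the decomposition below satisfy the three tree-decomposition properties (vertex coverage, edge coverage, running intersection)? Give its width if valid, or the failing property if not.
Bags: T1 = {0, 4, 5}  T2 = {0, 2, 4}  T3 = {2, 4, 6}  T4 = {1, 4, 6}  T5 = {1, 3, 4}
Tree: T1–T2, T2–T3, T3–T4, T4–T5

Yes; width 2.

Vertex coverage: the bags together contain {0, 1, 2, 3, 4, 5, 6}, the full vertex set. Edge coverage: each edge of G has both endpoints in at least one bag. Running intersection: for every vertex, the bags containing it form a connected subtree. All three properties hold, so this is a valid tree decomposition of width max|bag| − 1 = 2, and hence tw(G) ≤ 2.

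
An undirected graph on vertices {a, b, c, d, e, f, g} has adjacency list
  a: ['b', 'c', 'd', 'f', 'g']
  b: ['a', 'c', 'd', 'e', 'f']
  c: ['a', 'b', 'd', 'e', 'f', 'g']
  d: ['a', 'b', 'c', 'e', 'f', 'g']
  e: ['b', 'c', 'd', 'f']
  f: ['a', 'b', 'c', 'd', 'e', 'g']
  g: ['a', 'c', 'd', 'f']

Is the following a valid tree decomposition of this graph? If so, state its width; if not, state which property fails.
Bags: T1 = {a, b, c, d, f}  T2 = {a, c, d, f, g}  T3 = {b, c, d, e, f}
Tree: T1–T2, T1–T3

Yes; width 4.

Every vertex of G appears in some bag (union = {a, b, c, d, e, f, g}); every edge is covered by a bag; and for each vertex v the set of bags containing v is connected in the bag tree. The decomposition is therefore valid. The largest bag has 5 vertices, so the width is 4.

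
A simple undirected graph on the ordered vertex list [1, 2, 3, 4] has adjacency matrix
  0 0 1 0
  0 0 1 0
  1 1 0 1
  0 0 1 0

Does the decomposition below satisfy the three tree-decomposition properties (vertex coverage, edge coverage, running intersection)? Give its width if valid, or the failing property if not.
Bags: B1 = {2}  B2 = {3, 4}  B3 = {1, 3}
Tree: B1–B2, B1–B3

No — edge (3,2) lies in no bag.

A tree decomposition must satisfy three properties: every vertex lies in some bag; for every edge, both endpoints lie together in some bag; and for every vertex, the bags containing it form a connected subtree. Here edge (3,2) lies in no bag, so the decomposition is invalid.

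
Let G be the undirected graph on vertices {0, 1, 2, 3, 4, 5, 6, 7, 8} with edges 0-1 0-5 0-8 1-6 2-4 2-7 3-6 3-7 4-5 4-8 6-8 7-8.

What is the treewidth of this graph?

A width-3 tree decomposition is:
Bags: B1 = {0, 1, 4, 5}  B2 = {0, 1, 4, 8}  B3 = {1, 4, 6, 8}  B4 = {2, 4, 6, 8}  B5 = {2, 6, 7, 8}  B6 = {2, 3, 6, 7}
Tree: B1–B2, B2–B3, B3–B4, B4–B5, B5–B6
Each bag holds 4 vertices, so the decomposition has width 3, which upper-bounds the treewidth. For the lower bound: the 4 vertex sets {0,1,5}, {4}, {8}, {2,3,6,7} are disjoint, each induces a connected subgraph, and every pair is joined by at least one edge of G. Contracting each set to a single vertex therefore yields K_{4} as a minor, and since treewidth is minor-monotone, tw(G) ≥ tw(K_{4}) = 3. The upper and lower bounds meet at 3, so that is the treewidth.

3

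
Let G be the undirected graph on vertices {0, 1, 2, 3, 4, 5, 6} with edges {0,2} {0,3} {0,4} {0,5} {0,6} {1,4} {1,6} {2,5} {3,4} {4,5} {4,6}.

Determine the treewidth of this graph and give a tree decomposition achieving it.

Treewidth 2.
One such decomposition:
Bags: B1 = {0, 4, 6}  B2 = {0, 4, 5}  B3 = {0, 3, 4}  B4 = {0, 2, 5}  B5 = {1, 4, 6}
Tree: B1–B2, B1–B3, B2–B4, B1–B5

The largest bag has 3 vertices, giving width 2; this decomposition certifies tw(G) ≤ 2. For the lower bound, the 3 vertices {0, 2, 5} are pairwise adjacent, and any tree decomposition puts a clique entirely inside one bag — forcing width ≥ 2. Hence tw(G) = 2 exactly.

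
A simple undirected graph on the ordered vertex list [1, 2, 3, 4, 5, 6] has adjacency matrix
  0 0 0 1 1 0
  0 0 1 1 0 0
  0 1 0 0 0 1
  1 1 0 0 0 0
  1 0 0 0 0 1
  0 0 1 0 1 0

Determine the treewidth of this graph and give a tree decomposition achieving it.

Each bag holds 3 vertices, so the decomposition has width 2, which upper-bounds the treewidth. Since 3–6–5–1–4–2–3 is a cycle in G, G is not acyclic. Forests are exactly the graphs of treewidth ≤ 1, so tw(G) ≥ 2. The upper and lower bounds meet at 2, so that is the treewidth.

Treewidth 2.
Bags: B1 = {3, 5, 6}  B2 = {1, 3, 5}  B3 = {1, 3, 4}  B4 = {2, 3, 4}
Tree: B1–B2, B2–B3, B3–B4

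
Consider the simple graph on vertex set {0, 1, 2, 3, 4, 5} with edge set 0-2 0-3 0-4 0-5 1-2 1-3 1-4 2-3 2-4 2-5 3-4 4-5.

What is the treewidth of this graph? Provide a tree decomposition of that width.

Each bag holds 4 vertices, so the decomposition has width 3, which upper-bounds the treewidth. For the lower bound, the 4 vertices {0, 2, 3, 4} are pairwise adjacent, and any tree decomposition puts a clique entirely inside one bag — forcing width ≥ 3. Therefore the treewidth is 3.

Treewidth 3.
One optimal decomposition is:
Bags: B1 = {0, 2, 4, 5}  B2 = {0, 2, 3, 4}  B3 = {1, 2, 3, 4}
Tree: B1–B2, B2–B3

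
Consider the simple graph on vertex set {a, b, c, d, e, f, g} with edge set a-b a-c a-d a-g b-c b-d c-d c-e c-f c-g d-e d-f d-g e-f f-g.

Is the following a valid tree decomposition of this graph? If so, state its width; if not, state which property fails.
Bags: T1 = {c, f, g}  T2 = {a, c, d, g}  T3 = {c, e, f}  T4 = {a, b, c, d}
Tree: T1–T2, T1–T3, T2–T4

No — edge (d,f) lies in no bag.

A tree decomposition must satisfy three properties: every vertex lies in some bag; for every edge, both endpoints lie together in some bag; and for every vertex, the bags containing it form a connected subtree. Here edge (d,f) lies in no bag, so the decomposition is invalid.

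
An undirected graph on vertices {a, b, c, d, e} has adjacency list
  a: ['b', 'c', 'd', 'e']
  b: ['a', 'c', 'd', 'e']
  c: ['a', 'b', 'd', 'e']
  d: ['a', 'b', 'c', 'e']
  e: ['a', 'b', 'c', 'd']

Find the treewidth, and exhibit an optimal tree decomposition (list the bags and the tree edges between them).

With just one bag of size 5, the width is 5 − 1 = 4, so tw(G) ≤ 4. For the lower bound, the 5 vertices {a, b, c, d, e} are pairwise adjacent, and any tree decomposition puts a clique entirely inside one bag — forcing width ≥ 4. Therefore the treewidth is 4.

Treewidth 4.
Bags: B1 = {a, b, c, d, e}
Tree: (single bag)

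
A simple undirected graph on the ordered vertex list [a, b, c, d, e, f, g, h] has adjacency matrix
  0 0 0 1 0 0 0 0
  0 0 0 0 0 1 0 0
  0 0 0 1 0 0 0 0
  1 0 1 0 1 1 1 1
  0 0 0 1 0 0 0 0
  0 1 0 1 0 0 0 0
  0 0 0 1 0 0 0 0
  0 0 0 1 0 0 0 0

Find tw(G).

1

A width-1 tree decomposition is:
Bags: B1 = {d, f}  B2 = {d, h}  B3 = {a, d}  B4 = {d, e}  B5 = {c, d}  B6 = {d, g}  B7 = {b, f}
Tree: B1–B2, B2–B3, B2–B4, B3–B5, B3–B6, B1–B7
Each bag holds 2 vertices, so the decomposition has width 1, which upper-bounds the treewidth. Since G has at least one edge (e.g. f–d), it is not an edgeless graph, so tw(G) ≥ 1. Combining the bounds, tw(G) = 1.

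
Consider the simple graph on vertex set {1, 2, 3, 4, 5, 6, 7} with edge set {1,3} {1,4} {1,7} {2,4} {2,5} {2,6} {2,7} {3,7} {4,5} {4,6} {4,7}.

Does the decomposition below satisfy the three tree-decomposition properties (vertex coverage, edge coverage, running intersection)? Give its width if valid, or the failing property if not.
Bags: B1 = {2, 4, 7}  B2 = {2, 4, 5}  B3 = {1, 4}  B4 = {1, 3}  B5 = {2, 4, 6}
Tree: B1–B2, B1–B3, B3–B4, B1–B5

A tree decomposition must satisfy three properties: every vertex lies in some bag; for every edge, both endpoints lie together in some bag; and for every vertex, the bags containing it form a connected subtree. Here edge (7,1) lies in no bag, so the decomposition is invalid.

No — edge (7,1) lies in no bag.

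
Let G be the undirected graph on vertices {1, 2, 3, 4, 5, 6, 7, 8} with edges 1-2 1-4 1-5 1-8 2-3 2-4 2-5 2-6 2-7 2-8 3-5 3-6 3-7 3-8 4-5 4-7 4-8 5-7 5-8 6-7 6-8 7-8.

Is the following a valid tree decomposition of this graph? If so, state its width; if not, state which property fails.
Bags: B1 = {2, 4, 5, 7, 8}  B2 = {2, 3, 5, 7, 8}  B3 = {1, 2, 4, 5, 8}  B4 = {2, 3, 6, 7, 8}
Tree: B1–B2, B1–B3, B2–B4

Every vertex of G appears in some bag (union = {1, 2, 3, 4, 5, 6, 7, 8}); every edge is covered by a bag; and for each vertex v the set of bags containing v is connected in the bag tree. The decomposition is therefore valid. The largest bag has 5 vertices, so the width is 4.

Yes; width 4.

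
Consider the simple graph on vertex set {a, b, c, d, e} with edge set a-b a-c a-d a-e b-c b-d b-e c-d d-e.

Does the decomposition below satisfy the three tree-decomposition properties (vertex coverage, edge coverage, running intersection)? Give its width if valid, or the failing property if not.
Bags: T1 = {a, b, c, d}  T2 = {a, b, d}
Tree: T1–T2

No — vertex e appears in no bag.

A tree decomposition must satisfy three properties: every vertex lies in some bag; for every edge, both endpoints lie together in some bag; and for every vertex, the bags containing it form a connected subtree. Here vertex e appears in no bag, so the decomposition is invalid.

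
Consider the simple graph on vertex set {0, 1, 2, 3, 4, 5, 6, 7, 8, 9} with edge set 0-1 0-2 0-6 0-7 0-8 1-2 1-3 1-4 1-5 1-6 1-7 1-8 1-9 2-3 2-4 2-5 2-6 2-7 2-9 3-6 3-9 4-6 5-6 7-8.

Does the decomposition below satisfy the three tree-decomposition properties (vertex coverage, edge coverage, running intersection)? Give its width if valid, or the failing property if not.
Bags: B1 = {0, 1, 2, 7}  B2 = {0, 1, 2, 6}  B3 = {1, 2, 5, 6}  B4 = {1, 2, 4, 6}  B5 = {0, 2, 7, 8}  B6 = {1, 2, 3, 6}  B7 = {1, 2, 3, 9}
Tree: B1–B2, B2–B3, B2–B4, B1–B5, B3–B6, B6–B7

No — edge (1,8) lies in no bag.

A tree decomposition must satisfy three properties: every vertex lies in some bag; for every edge, both endpoints lie together in some bag; and for every vertex, the bags containing it form a connected subtree. Here edge (1,8) lies in no bag, so the decomposition is invalid.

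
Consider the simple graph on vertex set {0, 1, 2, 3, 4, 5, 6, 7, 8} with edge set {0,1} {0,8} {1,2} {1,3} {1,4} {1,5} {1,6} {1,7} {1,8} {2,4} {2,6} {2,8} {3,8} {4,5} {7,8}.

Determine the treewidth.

2

A width-2 tree decomposition is:
Bags: B1 = {1, 2, 4}  B2 = {1, 2, 6}  B3 = {1, 2, 8}  B4 = {1, 7, 8}  B5 = {1, 4, 5}  B6 = {1, 3, 8}  B7 = {0, 1, 8}
Tree: B1–B2, B1–B3, B3–B4, B1–B5, B4–B6, B3–B7
The largest bag has 3 vertices, giving width 2; this decomposition certifies tw(G) ≤ 2. On the other hand G contains the 3-clique {0, 1, 8}. A clique must lie in a single bag of any decomposition, so no decomposition can have width below 2. Hence tw(G) = 2 exactly.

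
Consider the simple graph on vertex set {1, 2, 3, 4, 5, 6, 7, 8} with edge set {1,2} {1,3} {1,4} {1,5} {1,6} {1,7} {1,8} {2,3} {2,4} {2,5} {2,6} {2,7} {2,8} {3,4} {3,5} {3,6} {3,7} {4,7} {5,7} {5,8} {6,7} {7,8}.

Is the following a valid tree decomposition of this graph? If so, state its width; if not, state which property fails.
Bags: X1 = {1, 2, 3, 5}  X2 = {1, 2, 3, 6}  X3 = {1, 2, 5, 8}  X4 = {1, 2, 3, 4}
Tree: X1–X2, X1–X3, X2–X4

No — vertex 7 appears in no bag.

A tree decomposition must satisfy three properties: every vertex lies in some bag; for every edge, both endpoints lie together in some bag; and for every vertex, the bags containing it form a connected subtree. Here vertex 7 appears in no bag, so the decomposition is invalid.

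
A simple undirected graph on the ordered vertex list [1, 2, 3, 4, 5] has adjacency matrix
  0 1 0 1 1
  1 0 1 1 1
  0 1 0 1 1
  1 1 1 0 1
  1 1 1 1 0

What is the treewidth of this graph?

A width-3 tree decomposition is:
Bags: B1 = {2, 3, 4, 5}  B2 = {1, 2, 4, 5}
Tree: B1–B2
The largest bag has 4 vertices, giving width 3; this decomposition certifies tw(G) ≤ 3. Conversely, {1, 2, 4, 5} is a clique of size 4, and the vertices of any clique must share a bag in every tree decomposition; so some bag has ≥ 4 vertices and tw(G) ≥ 3. Hence tw(G) = 3 exactly.

3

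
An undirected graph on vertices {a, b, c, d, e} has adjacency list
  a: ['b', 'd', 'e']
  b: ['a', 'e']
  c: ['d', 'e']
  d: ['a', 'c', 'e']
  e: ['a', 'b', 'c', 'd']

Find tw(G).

A width-2 tree decomposition is:
Bags: B1 = {c, d, e}  B2 = {a, d, e}  B3 = {a, b, e}
Tree: B1–B2, B2–B3
The largest bag has 3 vertices, giving width 2; this decomposition certifies tw(G) ≤ 2. On the other hand G contains the 3-clique {c, d, e}. A clique must lie in a single bag of any decomposition, so no decomposition can have width below 2. The upper and lower bounds meet at 2, so that is the treewidth.

2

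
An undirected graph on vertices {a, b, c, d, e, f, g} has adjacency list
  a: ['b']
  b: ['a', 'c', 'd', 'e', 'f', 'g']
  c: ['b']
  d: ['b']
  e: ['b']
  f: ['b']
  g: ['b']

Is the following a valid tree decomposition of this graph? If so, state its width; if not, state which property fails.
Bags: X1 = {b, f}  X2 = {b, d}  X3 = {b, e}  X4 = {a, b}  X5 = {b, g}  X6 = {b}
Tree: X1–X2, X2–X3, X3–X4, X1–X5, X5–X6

A tree decomposition must satisfy three properties: every vertex lies in some bag; for every edge, both endpoints lie together in some bag; and for every vertex, the bags containing it form a connected subtree. Here vertex c appears in no bag, so the decomposition is invalid.

No — vertex c appears in no bag.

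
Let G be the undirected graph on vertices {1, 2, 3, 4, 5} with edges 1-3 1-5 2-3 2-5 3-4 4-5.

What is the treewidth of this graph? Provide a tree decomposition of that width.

The largest bag has 3 vertices, giving width 2; this decomposition certifies tw(G) ≤ 2. The edges 5–4–3–2–5 form a cycle, so G is not a tree and its treewidth is at least 2. Combining the bounds, tw(G) = 2.

Treewidth 2.
One such decomposition:
Bags: B1 = {3, 4, 5}  B2 = {2, 3, 5}  B3 = {1, 3, 5}
Tree: B1–B2, B2–B3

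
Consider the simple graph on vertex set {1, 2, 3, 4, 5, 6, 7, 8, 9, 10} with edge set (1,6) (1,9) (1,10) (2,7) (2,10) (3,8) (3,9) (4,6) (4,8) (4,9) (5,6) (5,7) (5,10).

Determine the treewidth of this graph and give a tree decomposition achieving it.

Each bag holds 3 vertices, so the decomposition has width 2, which upper-bounds the treewidth. For the lower bound, G contains the cycle 7–2–10–5–7, so G is not a forest; only forests have treewidth ≤ 1, hence tw(G) ≥ 2. The upper and lower bounds meet at 2, so that is the treewidth.

Treewidth 2.
One such decomposition:
Bags: B1 = {2, 5, 7}  B2 = {2, 5, 10}  B3 = {5, 6, 10}  B4 = {1, 6, 10}  B5 = {1, 4, 6}  B6 = {1, 4, 9}  B7 = {4, 8, 9}  B8 = {3, 8, 9}
Tree: B1–B2, B2–B3, B3–B4, B4–B5, B5–B6, B6–B7, B7–B8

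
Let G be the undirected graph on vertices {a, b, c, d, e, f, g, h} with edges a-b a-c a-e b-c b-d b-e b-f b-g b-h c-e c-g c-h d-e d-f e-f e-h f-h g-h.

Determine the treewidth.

3

A width-3 tree decomposition is:
Bags: B1 = {b, c, e, h}  B2 = {b, c, g, h}  B3 = {b, e, f, h}  B4 = {b, d, e, f}  B5 = {a, b, c, e}
Tree: B1–B2, B1–B3, B3–B4, B1–B5
Each bag holds 4 vertices, so the decomposition has width 3, which upper-bounds the treewidth. On the other hand G contains the 4-clique {b, c, g, h}. A clique must lie in a single bag of any decomposition, so no decomposition can have width below 3. Hence tw(G) = 3 exactly.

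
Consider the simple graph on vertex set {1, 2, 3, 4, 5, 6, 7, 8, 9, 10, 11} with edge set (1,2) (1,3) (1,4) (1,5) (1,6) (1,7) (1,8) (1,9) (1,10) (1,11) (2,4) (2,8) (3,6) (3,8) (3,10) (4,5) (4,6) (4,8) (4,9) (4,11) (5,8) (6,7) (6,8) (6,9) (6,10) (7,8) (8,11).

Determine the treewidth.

A width-3 tree decomposition is:
Bags: B1 = {1, 4, 8, 11}  B2 = {1, 4, 6, 8}  B3 = {1, 2, 4, 8}  B4 = {1, 4, 5, 8}  B5 = {1, 4, 6, 9}  B6 = {1, 3, 6, 8}  B7 = {1, 6, 7, 8}  B8 = {1, 3, 6, 10}
Tree: B1–B2, B2–B3, B1–B4, B2–B5, B2–B6, B2–B7, B6–B8
The largest bag has 4 vertices, giving width 3; this decomposition certifies tw(G) ≤ 3. Conversely, {1, 3, 6, 8} is a clique of size 4, and the vertices of any clique must share a bag in every tree decomposition; so some bag has ≥ 4 vertices and tw(G) ≥ 3. Hence tw(G) = 3 exactly.

3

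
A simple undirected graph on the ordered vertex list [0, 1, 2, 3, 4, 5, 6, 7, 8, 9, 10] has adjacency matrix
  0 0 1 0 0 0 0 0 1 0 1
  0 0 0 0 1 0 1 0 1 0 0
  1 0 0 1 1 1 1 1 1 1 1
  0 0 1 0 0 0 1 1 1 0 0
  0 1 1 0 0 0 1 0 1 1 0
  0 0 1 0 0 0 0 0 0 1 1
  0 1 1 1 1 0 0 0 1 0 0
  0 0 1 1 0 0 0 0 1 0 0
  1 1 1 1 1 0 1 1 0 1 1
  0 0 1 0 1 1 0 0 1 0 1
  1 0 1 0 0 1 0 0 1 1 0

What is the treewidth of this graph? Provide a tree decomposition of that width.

Treewidth 3.
Bags: B1 = {2, 8, 9, 10}  B2 = {2, 4, 8, 9}  B3 = {0, 2, 8, 10}  B4 = {2, 5, 9, 10}  B5 = {2, 4, 6, 8}  B6 = {1, 4, 6, 8}  B7 = {2, 3, 6, 8}  B8 = {2, 3, 7, 8}
Tree: B1–B2, B1–B3, B1–B4, B2–B5, B5–B6, B5–B7, B7–B8

Every bag has size at most 4, so the width is 4 − 1 = 3 and tw(G) ≤ 3. Conversely, {1, 4, 6, 8} is a clique of size 4, and the vertices of any clique must share a bag in every tree decomposition; so some bag has ≥ 4 vertices and tw(G) ≥ 3. Combining the bounds, tw(G) = 3.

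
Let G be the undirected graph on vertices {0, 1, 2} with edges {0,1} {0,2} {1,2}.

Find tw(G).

2

A width-2 tree decomposition is:
Bags: B1 = {0, 1, 2}
Tree: (single bag)
With just one bag of size 3, the width is 3 − 1 = 2, so tw(G) ≤ 2. On the other hand G contains the 3-clique {0, 1, 2}. A clique must lie in a single bag of any decomposition, so no decomposition can have width below 2. Combining the bounds, tw(G) = 2.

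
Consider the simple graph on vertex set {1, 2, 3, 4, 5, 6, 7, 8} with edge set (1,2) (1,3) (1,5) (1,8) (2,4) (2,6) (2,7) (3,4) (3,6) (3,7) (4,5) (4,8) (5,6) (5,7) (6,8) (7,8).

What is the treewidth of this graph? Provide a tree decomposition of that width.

Each bag holds 5 vertices, so the decomposition has width 4, which upper-bounds the treewidth. For the lower bound: the 5 vertex sets {4,8}, {5,6}, {1,3}, {2}, {7} are disjoint, each induces a connected subgraph, and every pair is joined by at least one edge of G. Contracting each set to a single vertex therefore yields K_{5} as a minor, and since treewidth is minor-monotone, tw(G) ≥ tw(K_{5}) = 4. Hence tw(G) = 4 exactly.

Treewidth 4.
One optimal decomposition is:
Bags: B1 = {2, 3, 4, 5, 8}  B2 = {2, 3, 5, 6, 8}  B3 = {1, 2, 3, 5, 8}  B4 = {2, 3, 5, 7, 8}
Tree: B1–B2, B2–B3, B3–B4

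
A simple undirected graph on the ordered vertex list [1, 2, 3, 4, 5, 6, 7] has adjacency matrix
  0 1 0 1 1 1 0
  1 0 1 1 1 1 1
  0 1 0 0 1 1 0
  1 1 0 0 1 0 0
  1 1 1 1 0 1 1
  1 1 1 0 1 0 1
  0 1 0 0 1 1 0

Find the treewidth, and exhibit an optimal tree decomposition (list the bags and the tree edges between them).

Treewidth 3.
One optimal decomposition is:
Bags: B1 = {2, 5, 6, 7}  B2 = {1, 2, 5, 6}  B3 = {2, 3, 5, 6}  B4 = {1, 2, 4, 5}
Tree: B1–B2, B2–B3, B2–B4

Every bag has size at most 4, so the width is 4 − 1 = 3 and tw(G) ≤ 3. For the lower bound, the 4 vertices {1, 2, 4, 5} are pairwise adjacent, and any tree decomposition puts a clique entirely inside one bag — forcing width ≥ 3. Hence tw(G) = 3 exactly.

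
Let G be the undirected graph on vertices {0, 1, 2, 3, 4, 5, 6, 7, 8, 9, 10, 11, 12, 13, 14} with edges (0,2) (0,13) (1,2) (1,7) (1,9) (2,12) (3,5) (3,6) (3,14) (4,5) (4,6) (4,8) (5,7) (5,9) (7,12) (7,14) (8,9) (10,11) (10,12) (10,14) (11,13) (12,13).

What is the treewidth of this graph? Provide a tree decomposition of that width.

Treewidth 3.
One optimal decomposition is:
Bags: B1 = {4, 6, 8, 9}  B2 = {4, 5, 6, 9}  B3 = {3, 5, 6, 9}  B4 = {1, 3, 5, 9}  B5 = {1, 3, 5, 7}  B6 = {1, 3, 7, 14}  B7 = {1, 2, 7, 14}  B8 = {2, 7, 12, 14}  B9 = {2, 10, 12, 14}  B10 = {0, 2, 10, 12}  B11 = {0, 10, 12, 13}  B12 = {0, 10, 11, 13}
Tree: B1–B2, B2–B3, B3–B4, B4–B5, B5–B6, B6–B7, B7–B8, B8–B9, B9–B10, B10–B11, B11–B12

Every bag has size at most 4, so the width is 4 − 1 = 3 and tw(G) ≤ 3. For the lower bound: the 4 vertex sets {4,6,8}, {9}, {5}, {1,3,7,14} are disjoint, each induces a connected subgraph, and every pair is joined by at least one edge of G. Contracting each set to a single vertex therefore yields K_{4} as a minor, and since treewidth is minor-monotone, tw(G) ≥ tw(K_{4}) = 3. Hence tw(G) = 3 exactly.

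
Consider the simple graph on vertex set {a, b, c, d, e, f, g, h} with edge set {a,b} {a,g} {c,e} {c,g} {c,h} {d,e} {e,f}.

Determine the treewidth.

1

A width-1 tree decomposition is:
Bags: B1 = {c, g}  B2 = {a, g}  B3 = {a, b}  B4 = {c, e}  B5 = {e, f}  B6 = {c, h}  B7 = {d, e}
Tree: B1–B2, B2–B3, B1–B4, B4–B5, B4–B6, B5–B7
Every bag has size at most 2, so the width is 2 − 1 = 1 and tw(G) ≤ 1. G has an edge, so its treewidth is at least 1. The upper and lower bounds meet at 1, so that is the treewidth.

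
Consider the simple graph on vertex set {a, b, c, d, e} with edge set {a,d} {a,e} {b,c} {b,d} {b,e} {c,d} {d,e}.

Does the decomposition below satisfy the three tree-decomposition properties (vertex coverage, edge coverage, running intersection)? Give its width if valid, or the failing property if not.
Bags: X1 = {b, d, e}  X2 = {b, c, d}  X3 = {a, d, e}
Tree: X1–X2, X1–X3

Vertex coverage: the bags together contain {a, b, c, d, e}, the full vertex set. Edge coverage: each edge of G has both endpoints in at least one bag. Running intersection: for every vertex, the bags containing it form a connected subtree. All three properties hold, so this is a valid tree decomposition of width max|bag| − 1 = 2, and hence tw(G) ≤ 2.

Yes; width 2.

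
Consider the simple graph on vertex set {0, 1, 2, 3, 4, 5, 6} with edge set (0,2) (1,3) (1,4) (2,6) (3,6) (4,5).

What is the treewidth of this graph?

1

A width-1 tree decomposition is:
Bags: B1 = {0, 2}  B2 = {2, 6}  B3 = {3, 6}  B4 = {1, 3}  B5 = {1, 4}  B6 = {4, 5}
Tree: B1–B2, B2–B3, B3–B4, B4–B5, B5–B6
Each bag holds 2 vertices, so the decomposition has width 1, which upper-bounds the treewidth. Since G has at least one edge (e.g. 0–2), it is not an edgeless graph, so tw(G) ≥ 1. Combining the bounds, tw(G) = 1.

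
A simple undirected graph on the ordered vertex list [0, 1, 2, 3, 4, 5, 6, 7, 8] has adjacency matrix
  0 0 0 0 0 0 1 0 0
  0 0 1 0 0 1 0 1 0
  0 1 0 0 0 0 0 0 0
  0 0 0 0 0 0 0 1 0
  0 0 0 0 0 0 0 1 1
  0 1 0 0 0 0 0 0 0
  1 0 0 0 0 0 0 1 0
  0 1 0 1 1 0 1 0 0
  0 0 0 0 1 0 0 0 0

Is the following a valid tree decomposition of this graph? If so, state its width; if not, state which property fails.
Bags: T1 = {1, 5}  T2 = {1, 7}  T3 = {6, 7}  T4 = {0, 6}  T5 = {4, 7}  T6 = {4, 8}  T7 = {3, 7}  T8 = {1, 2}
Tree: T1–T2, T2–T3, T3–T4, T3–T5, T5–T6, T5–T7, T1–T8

Yes; width 1.

Vertex coverage: the bags together contain {0, 1, 2, 3, 4, 5, 6, 7, 8}, the full vertex set. Edge coverage: each edge of G has both endpoints in at least one bag. Running intersection: for every vertex, the bags containing it form a connected subtree. All three properties hold, so this is a valid tree decomposition of width max|bag| − 1 = 1, and hence tw(G) ≤ 1.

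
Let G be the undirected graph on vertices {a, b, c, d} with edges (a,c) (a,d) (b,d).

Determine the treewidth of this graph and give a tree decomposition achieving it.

Every bag has size at most 2, so the width is 2 − 1 = 1 and tw(G) ≤ 1. Any graph with an edge has treewidth ≥ 1, and G has the edge c–a. Hence tw(G) = 1 exactly.

Treewidth 1.
Bags: B1 = {a, c}  B2 = {a, d}  B3 = {b, d}
Tree: B1–B2, B2–B3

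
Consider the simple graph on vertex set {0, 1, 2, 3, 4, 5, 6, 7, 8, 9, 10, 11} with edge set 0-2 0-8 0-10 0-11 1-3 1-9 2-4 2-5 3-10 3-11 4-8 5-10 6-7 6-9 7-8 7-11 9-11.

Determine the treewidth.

A width-3 tree decomposition is:
Bags: B1 = {2, 4, 5, 10}  B2 = {0, 2, 4, 10}  B3 = {0, 4, 8, 10}  B4 = {0, 3, 8, 10}  B5 = {0, 3, 8, 11}  B6 = {3, 7, 8, 11}  B7 = {1, 3, 7, 11}  B8 = {1, 7, 9, 11}  B9 = {1, 6, 7, 9}
Tree: B1–B2, B2–B3, B3–B4, B4–B5, B5–B6, B6–B7, B7–B8, B8–B9
Each bag holds 4 vertices, so the decomposition has width 3, which upper-bounds the treewidth. For the lower bound: the 4 vertex sets {2,4,5}, {10}, {0}, {3,7,8,11} are disjoint, each induces a connected subgraph, and every pair is joined by at least one edge of G. Contracting each set to a single vertex therefore yields K_{4} as a minor, and since treewidth is minor-monotone, tw(G) ≥ tw(K_{4}) = 3. Hence tw(G) = 3 exactly.

3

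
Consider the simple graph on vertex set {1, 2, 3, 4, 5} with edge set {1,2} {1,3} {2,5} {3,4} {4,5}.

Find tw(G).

2

A width-2 tree decomposition is:
Bags: B1 = {2, 4, 5}  B2 = {1, 2, 4}  B3 = {1, 3, 4}
Tree: B1–B2, B2–B3
Each bag holds 3 vertices, so the decomposition has width 2, which upper-bounds the treewidth. For the lower bound, G contains the cycle 4–5–2–1–3–4, so G is not a forest; only forests have treewidth ≤ 1, hence tw(G) ≥ 2. Therefore the treewidth is 2.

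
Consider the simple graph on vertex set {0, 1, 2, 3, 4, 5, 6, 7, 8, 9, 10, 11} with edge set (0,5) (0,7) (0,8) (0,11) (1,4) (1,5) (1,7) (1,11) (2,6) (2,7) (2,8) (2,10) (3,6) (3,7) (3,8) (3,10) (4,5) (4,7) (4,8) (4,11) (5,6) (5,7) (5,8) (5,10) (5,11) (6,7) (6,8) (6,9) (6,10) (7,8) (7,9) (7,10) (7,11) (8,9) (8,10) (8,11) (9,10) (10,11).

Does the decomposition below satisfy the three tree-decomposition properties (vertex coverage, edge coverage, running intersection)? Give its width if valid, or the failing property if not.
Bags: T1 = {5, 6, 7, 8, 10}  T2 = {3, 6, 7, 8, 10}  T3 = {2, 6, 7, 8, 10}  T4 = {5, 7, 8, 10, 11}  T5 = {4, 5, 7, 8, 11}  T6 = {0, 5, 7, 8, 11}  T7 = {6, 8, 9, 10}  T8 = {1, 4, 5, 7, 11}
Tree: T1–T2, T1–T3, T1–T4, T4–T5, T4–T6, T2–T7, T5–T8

No — edge (7,9) lies in no bag.

A tree decomposition must satisfy three properties: every vertex lies in some bag; for every edge, both endpoints lie together in some bag; and for every vertex, the bags containing it form a connected subtree. Here edge (7,9) lies in no bag, so the decomposition is invalid.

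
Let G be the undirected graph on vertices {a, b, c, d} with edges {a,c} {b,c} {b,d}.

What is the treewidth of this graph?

A width-1 tree decomposition is:
Bags: B1 = {b, d}  B2 = {b, c}  B3 = {a, c}
Tree: B1–B2, B2–B3
Each bag holds 2 vertices, so the decomposition has width 1, which upper-bounds the treewidth. G has an edge, so its treewidth is at least 1. Therefore the treewidth is 1.

1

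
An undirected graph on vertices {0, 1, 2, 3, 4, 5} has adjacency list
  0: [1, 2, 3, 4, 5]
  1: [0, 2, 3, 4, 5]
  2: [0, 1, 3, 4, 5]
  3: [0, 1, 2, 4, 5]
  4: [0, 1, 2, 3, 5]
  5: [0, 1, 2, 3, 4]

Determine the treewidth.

A width-5 tree decomposition is:
Bags: B1 = {0, 1, 2, 3, 4, 5}
Tree: (single bag)
With just one bag of size 6, the width is 6 − 1 = 5, so tw(G) ≤ 5. On the other hand G contains the 6-clique {0, 1, 2, 3, 4, 5}. A clique must lie in a single bag of any decomposition, so no decomposition can have width below 5. The upper and lower bounds meet at 5, so that is the treewidth.

5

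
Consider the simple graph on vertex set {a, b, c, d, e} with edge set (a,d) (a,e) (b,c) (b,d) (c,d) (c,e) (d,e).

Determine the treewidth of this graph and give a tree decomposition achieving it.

Treewidth 2.
One optimal decomposition is:
Bags: B1 = {c, d, e}  B2 = {b, c, d}  B3 = {a, d, e}
Tree: B1–B2, B1–B3

Every bag has size at most 3, so the width is 3 − 1 = 2 and tw(G) ≤ 2. Conversely, {c, d, e} is a clique of size 3, and the vertices of any clique must share a bag in every tree decomposition; so some bag has ≥ 3 vertices and tw(G) ≥ 2. Therefore the treewidth is 2.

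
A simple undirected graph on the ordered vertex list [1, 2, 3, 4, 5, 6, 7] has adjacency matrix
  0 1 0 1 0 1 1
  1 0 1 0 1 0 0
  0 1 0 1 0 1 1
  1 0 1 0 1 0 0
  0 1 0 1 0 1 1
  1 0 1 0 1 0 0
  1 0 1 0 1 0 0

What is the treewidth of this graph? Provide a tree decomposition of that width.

Each bag holds 4 vertices, so the decomposition has width 3, which upper-bounds the treewidth. For the lower bound: the 4 vertex sets {4,5}, {1,2}, {3}, {7} are disjoint, each induces a connected subgraph, and every pair is joined by at least one edge of G. Contracting each set to a single vertex therefore yields K_{4} as a minor, and since treewidth is minor-monotone, tw(G) ≥ tw(K_{4}) = 3. Hence tw(G) = 3 exactly.

Treewidth 3.
One such decomposition:
Bags: B1 = {1, 3, 4, 5}  B2 = {1, 2, 3, 5}  B3 = {1, 3, 5, 7}  B4 = {1, 3, 5, 6}
Tree: B1–B2, B2–B3, B3–B4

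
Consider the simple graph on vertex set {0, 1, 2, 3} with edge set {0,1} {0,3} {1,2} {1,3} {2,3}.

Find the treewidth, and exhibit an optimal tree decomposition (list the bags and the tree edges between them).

Treewidth 2.
One such decomposition:
Bags: B1 = {0, 1, 3}  B2 = {1, 2, 3}
Tree: B1–B2

Each bag holds 3 vertices, so the decomposition has width 2, which upper-bounds the treewidth. On the other hand G contains the 3-clique {0, 1, 3}. A clique must lie in a single bag of any decomposition, so no decomposition can have width below 2. Therefore the treewidth is 2.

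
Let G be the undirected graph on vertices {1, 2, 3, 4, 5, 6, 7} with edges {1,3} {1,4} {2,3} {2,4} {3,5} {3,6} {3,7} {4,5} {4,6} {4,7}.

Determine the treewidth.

2

A width-2 tree decomposition is:
Bags: B1 = {1, 3, 4}  B2 = {3, 4, 6}  B3 = {3, 4, 7}  B4 = {3, 4, 5}  B5 = {2, 3, 4}
Tree: B1–B2, B2–B3, B3–B4, B4–B5
The largest bag has 3 vertices, giving width 2; this decomposition certifies tw(G) ≤ 2. The edges 4–1–3–6–4 form a cycle, so G is not a tree and its treewidth is at least 2. Combining the bounds, tw(G) = 2.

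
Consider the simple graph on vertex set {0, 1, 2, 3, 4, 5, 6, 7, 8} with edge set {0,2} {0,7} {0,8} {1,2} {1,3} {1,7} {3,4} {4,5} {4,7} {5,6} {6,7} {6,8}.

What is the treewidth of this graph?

3

A width-3 tree decomposition is:
Bags: B1 = {1, 2, 3, 4}  B2 = {1, 2, 4, 7}  B3 = {0, 2, 4, 7}  B4 = {0, 4, 5, 7}  B5 = {0, 5, 6, 7}  B6 = {0, 5, 6, 8}
Tree: B1–B2, B2–B3, B3–B4, B4–B5, B5–B6
Every bag has size at most 4, so the width is 4 − 1 = 3 and tw(G) ≤ 3. For the lower bound: the 4 vertex sets {1,2,3}, {4}, {7}, {0,5,6,8} are disjoint, each induces a connected subgraph, and every pair is joined by at least one edge of G. Contracting each set to a single vertex therefore yields K_{4} as a minor, and since treewidth is minor-monotone, tw(G) ≥ tw(K_{4}) = 3. Hence tw(G) = 3 exactly.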